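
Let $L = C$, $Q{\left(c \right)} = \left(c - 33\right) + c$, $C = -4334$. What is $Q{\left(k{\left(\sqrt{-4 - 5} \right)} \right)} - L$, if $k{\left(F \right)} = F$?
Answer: $4301 + 6 i \approx 4301.0 + 6.0 i$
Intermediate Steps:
$Q{\left(c \right)} = -33 + 2 c$ ($Q{\left(c \right)} = \left(-33 + c\right) + c = -33 + 2 c$)
$L = -4334$
$Q{\left(k{\left(\sqrt{-4 - 5} \right)} \right)} - L = \left(-33 + 2 \sqrt{-4 - 5}\right) - -4334 = \left(-33 + 2 \sqrt{-9}\right) + 4334 = \left(-33 + 2 \cdot 3 i\right) + 4334 = \left(-33 + 6 i\right) + 4334 = 4301 + 6 i$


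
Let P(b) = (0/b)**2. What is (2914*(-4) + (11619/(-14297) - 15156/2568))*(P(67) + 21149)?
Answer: -754654514117125/3059558 ≈ -2.4665e+8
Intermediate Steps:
P(b) = 0 (P(b) = 0**2 = 0)
(2914*(-4) + (11619/(-14297) - 15156/2568))*(P(67) + 21149) = (2914*(-4) + (11619/(-14297) - 15156/2568))*(0 + 21149) = (-11656 + (11619*(-1/14297) - 15156*1/2568))*21149 = (-11656 + (-11619/14297 - 1263/214))*21149 = (-11656 - 20543577/3059558)*21149 = -35682751625/3059558*21149 = -754654514117125/3059558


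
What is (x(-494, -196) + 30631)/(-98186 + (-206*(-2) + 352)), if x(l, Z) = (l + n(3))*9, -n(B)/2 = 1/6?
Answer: -1007/3747 ≈ -0.26875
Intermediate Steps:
n(B) = -1/3 (n(B) = -2/6 = -2*1/6 = -1/3)
x(l, Z) = -3 + 9*l (x(l, Z) = (l - 1/3)*9 = (-1/3 + l)*9 = -3 + 9*l)
(x(-494, -196) + 30631)/(-98186 + (-206*(-2) + 352)) = ((-3 + 9*(-494)) + 30631)/(-98186 + (-206*(-2) + 352)) = ((-3 - 4446) + 30631)/(-98186 + (412 + 352)) = (-4449 + 30631)/(-98186 + 764) = 26182/(-97422) = 26182*(-1/97422) = -1007/3747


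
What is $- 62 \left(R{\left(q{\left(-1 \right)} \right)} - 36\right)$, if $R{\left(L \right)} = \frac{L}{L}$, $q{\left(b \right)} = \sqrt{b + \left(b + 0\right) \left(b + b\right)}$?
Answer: $2170$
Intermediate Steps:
$q{\left(b \right)} = \sqrt{b + 2 b^{2}}$ ($q{\left(b \right)} = \sqrt{b + b 2 b} = \sqrt{b + 2 b^{2}}$)
$R{\left(L \right)} = 1$
$- 62 \left(R{\left(q{\left(-1 \right)} \right)} - 36\right) = - 62 \left(1 - 36\right) = \left(-62\right) \left(-35\right) = 2170$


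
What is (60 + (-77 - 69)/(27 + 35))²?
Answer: 3193369/961 ≈ 3323.0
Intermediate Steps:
(60 + (-77 - 69)/(27 + 35))² = (60 - 146/62)² = (60 - 146*1/62)² = (60 - 73/31)² = (1787/31)² = 3193369/961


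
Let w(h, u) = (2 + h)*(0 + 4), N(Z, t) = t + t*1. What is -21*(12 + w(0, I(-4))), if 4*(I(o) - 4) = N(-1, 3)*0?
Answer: -420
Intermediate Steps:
N(Z, t) = 2*t (N(Z, t) = t + t = 2*t)
I(o) = 4 (I(o) = 4 + ((2*3)*0)/4 = 4 + (6*0)/4 = 4 + (¼)*0 = 4 + 0 = 4)
w(h, u) = 8 + 4*h (w(h, u) = (2 + h)*4 = 8 + 4*h)
-21*(12 + w(0, I(-4))) = -21*(12 + (8 + 4*0)) = -21*(12 + (8 + 0)) = -21*(12 + 8) = -21*20 = -420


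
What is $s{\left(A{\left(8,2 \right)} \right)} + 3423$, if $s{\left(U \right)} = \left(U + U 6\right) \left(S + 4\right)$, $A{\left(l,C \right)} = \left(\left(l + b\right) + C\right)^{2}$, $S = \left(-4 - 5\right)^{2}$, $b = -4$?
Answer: $24843$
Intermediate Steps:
$S = 81$ ($S = \left(-9\right)^{2} = 81$)
$A{\left(l,C \right)} = \left(-4 + C + l\right)^{2}$ ($A{\left(l,C \right)} = \left(\left(l - 4\right) + C\right)^{2} = \left(\left(-4 + l\right) + C\right)^{2} = \left(-4 + C + l\right)^{2}$)
$s{\left(U \right)} = 595 U$ ($s{\left(U \right)} = \left(U + U 6\right) \left(81 + 4\right) = \left(U + 6 U\right) 85 = 7 U 85 = 595 U$)
$s{\left(A{\left(8,2 \right)} \right)} + 3423 = 595 \left(-4 + 2 + 8\right)^{2} + 3423 = 595 \cdot 6^{2} + 3423 = 595 \cdot 36 + 3423 = 21420 + 3423 = 24843$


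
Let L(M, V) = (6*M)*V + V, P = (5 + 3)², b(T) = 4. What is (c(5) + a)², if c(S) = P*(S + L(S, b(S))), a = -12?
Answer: 67963536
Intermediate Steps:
P = 64 (P = 8² = 64)
L(M, V) = V + 6*M*V (L(M, V) = 6*M*V + V = V + 6*M*V)
c(S) = 256 + 1600*S (c(S) = 64*(S + 4*(1 + 6*S)) = 64*(S + (4 + 24*S)) = 64*(4 + 25*S) = 256 + 1600*S)
(c(5) + a)² = ((256 + 1600*5) - 12)² = ((256 + 8000) - 12)² = (8256 - 12)² = 8244² = 67963536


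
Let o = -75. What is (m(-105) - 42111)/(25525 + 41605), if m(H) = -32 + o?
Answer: -21109/33565 ≈ -0.62890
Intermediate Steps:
m(H) = -107 (m(H) = -32 - 75 = -107)
(m(-105) - 42111)/(25525 + 41605) = (-107 - 42111)/(25525 + 41605) = -42218/67130 = -42218*1/67130 = -21109/33565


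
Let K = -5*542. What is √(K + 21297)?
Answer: √18587 ≈ 136.33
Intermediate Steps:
K = -2710
√(K + 21297) = √(-2710 + 21297) = √18587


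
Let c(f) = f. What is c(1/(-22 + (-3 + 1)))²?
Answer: 1/576 ≈ 0.0017361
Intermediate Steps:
c(1/(-22 + (-3 + 1)))² = (1/(-22 + (-3 + 1)))² = (1/(-22 - 2))² = (1/(-24))² = (-1/24)² = 1/576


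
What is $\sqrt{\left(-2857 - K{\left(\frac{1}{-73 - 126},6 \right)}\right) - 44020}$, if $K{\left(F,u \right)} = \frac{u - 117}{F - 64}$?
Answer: $\frac{i \sqrt{7605191856806}}{12737} \approx 216.51 i$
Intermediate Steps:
$K{\left(F,u \right)} = \frac{-117 + u}{-64 + F}$
$\sqrt{\left(-2857 - K{\left(\frac{1}{-73 - 126},6 \right)}\right) - 44020} = \sqrt{\left(-2857 - \frac{-117 + 6}{-64 + \frac{1}{-73 - 126}}\right) - 44020} = \sqrt{\left(-2857 - \frac{1}{-64 + \frac{1}{-199}} \left(-111\right)\right) - 44020} = \sqrt{\left(-2857 - \frac{1}{-64 - \frac{1}{199}} \left(-111\right)\right) - 44020} = \sqrt{\left(-2857 - \frac{1}{- \frac{12737}{199}} \left(-111\right)\right) - 44020} = \sqrt{\left(-2857 - \left(- \frac{199}{12737}\right) \left(-111\right)\right) - 44020} = \sqrt{\left(-2857 - \frac{22089}{12737}\right) - 44020} = \sqrt{- \frac{36411698}{12737} - 44020} = \sqrt{- \frac{597094438}{12737}} = \frac{i \sqrt{7605191856806}}{12737}$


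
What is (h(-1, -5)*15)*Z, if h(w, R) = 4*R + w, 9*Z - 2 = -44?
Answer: 1470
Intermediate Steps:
Z = -14/3 (Z = 2/9 + (⅑)*(-44) = 2/9 - 44/9 = -14/3 ≈ -4.6667)
h(w, R) = w + 4*R
(h(-1, -5)*15)*Z = ((-1 + 4*(-5))*15)*(-14/3) = ((-1 - 20)*15)*(-14/3) = -21*15*(-14/3) = -315*(-14/3) = 1470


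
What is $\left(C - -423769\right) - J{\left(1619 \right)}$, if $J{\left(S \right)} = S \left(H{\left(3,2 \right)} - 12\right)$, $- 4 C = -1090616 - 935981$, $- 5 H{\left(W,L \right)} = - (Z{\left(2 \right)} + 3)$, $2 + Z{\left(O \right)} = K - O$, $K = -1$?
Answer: $\frac{19009877}{20} \approx 9.5049 \cdot 10^{5}$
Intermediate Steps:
$Z{\left(O \right)} = -3 - O$ ($Z{\left(O \right)} = -2 - \left(1 + O\right) = -3 - O$)
$H{\left(W,L \right)} = - \frac{2}{5}$ ($H{\left(W,L \right)} = - \frac{\left(-1\right) \left(\left(-3 - 2\right) + 3\right)}{5} = - \frac{\left(-1\right) \left(-5 + 3\right)}{5} = - \frac{\left(-1\right) \left(-2\right)}{5} = \left(- \frac{1}{5}\right) 2 = - \frac{2}{5}$)
$C = \frac{2026597}{4}$ ($C = - \frac{-1090616 - 935981}{4} = \left(- \frac{1}{4}\right) \left(-2026597\right) = \frac{2026597}{4} \approx 5.0665 \cdot 10^{5}$)
$J{\left(S \right)} = - \frac{62 S}{5}$ ($J{\left(S \right)} = S \left(- \frac{2}{5} - 12\right) = S \left(- \frac{62}{5}\right) = - \frac{62 S}{5}$)
$\left(C - -423769\right) - J{\left(1619 \right)} = \left(\frac{2026597}{4} - -423769\right) - \left(- \frac{62}{5}\right) 1619 = \left(\frac{2026597}{4} + 423769\right) - - \frac{100378}{5} = \frac{3721673}{4} + \frac{100378}{5} = \frac{19009877}{20}$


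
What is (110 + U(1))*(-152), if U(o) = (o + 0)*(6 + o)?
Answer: -17784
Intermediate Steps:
U(o) = o*(6 + o)
(110 + U(1))*(-152) = (110 + 1*(6 + 1))*(-152) = (110 + 1*7)*(-152) = (110 + 7)*(-152) = 117*(-152) = -17784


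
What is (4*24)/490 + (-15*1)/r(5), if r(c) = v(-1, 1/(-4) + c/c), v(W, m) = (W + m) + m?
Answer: -7302/245 ≈ -29.804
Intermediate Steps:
v(W, m) = W + 2*m
r(c) = ½ (r(c) = -1 + 2*(1/(-4) + c/c) = -1 + 2*(1*(-¼) + 1) = -1 + 2*(-¼ + 1) = -1 + 2*(¾) = -1 + 3/2 = ½)
(4*24)/490 + (-15*1)/r(5) = (4*24)/490 + (-15*1)/(½) = 96*(1/490) - 15*2 = 48/245 - 30 = -7302/245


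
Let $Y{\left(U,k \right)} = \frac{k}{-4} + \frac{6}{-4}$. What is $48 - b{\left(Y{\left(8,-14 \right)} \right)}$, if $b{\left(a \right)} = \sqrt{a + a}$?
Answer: $46$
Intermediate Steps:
$Y{\left(U,k \right)} = - \frac{3}{2} - \frac{k}{4}$ ($Y{\left(U,k \right)} = k \left(- \frac{1}{4}\right) + 6 \left(- \frac{1}{4}\right) = - \frac{k}{4} - \frac{3}{2} = - \frac{3}{2} - \frac{k}{4}$)
$b{\left(a \right)} = \sqrt{2} \sqrt{a}$ ($b{\left(a \right)} = \sqrt{2 a} = \sqrt{2} \sqrt{a}$)
$48 - b{\left(Y{\left(8,-14 \right)} \right)} = 48 - \sqrt{2} \sqrt{- \frac{3}{2} - - \frac{7}{2}} = 48 - \sqrt{2} \sqrt{- \frac{3}{2} + \frac{7}{2}} = 48 - \sqrt{2} \sqrt{2} = 48 - 2 = 46$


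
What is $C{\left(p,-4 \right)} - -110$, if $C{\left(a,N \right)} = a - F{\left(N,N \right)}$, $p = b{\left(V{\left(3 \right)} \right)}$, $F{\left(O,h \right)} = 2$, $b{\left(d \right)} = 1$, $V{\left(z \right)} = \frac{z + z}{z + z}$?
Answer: $109$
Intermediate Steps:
$V{\left(z \right)} = 1$ ($V{\left(z \right)} = \frac{2 z}{2 z} = 2 z \frac{1}{2 z} = 1$)
$p = 1$
$C{\left(a,N \right)} = -2 + a$ ($C{\left(a,N \right)} = a - 2 = -2 + a$)
$C{\left(p,-4 \right)} - -110 = \left(-2 + 1\right) - -110 = -1 + 110 = 109$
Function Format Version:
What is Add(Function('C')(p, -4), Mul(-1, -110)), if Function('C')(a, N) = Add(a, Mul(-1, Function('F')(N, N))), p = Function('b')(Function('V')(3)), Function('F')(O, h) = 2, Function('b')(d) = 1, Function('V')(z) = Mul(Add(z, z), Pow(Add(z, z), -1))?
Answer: 109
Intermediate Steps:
Function('V')(z) = 1 (Function('V')(z) = Mul(Mul(2, z), Pow(Mul(2, z), -1)) = Mul(Mul(2, z), Mul(Rational(1, 2), Pow(z, -1))) = 1)
p = 1
Function('C')(a, N) = Add(-2, a) (Function('C')(a, N) = Add(a, Mul(-1, 2)) = Add(a, -2) = Add(-2, a))
Add(Function('C')(p, -4), Mul(-1, -110)) = Add(Add(-2, 1), Mul(-1, -110)) = Add(-1, 110) = 109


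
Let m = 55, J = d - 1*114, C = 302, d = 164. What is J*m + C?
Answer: 3052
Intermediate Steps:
J = 50 (J = 164 - 1*114 = 164 - 114 = 50)
J*m + C = 50*55 + 302 = 2750 + 302 = 3052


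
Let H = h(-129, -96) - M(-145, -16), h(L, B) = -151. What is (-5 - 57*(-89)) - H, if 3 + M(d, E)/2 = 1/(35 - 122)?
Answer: 453529/87 ≈ 5213.0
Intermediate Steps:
M(d, E) = -524/87 (M(d, E) = -6 + 2/(35 - 122) = -6 + 2/(-87) = -6 + 2*(-1/87) = -6 - 2/87 = -524/87)
H = -12613/87 (H = -151 - 1*(-524/87) = -151 + 524/87 = -12613/87 ≈ -144.98)
(-5 - 57*(-89)) - H = (-5 - 57*(-89)) - 1*(-12613/87) = (-5 + 5073) + 12613/87 = 5068 + 12613/87 = 453529/87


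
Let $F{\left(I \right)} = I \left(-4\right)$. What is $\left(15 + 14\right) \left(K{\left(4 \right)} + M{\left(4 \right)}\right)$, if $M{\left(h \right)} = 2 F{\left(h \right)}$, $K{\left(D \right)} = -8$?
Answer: $-1160$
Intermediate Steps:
$F{\left(I \right)} = - 4 I$
$M{\left(h \right)} = - 8 h$ ($M{\left(h \right)} = 2 \left(- 4 h\right) = - 8 h$)
$\left(15 + 14\right) \left(K{\left(4 \right)} + M{\left(4 \right)}\right) = \left(15 + 14\right) \left(-8 - 32\right) = 29 \left(-8 - 32\right) = 29 \left(-40\right) = -1160$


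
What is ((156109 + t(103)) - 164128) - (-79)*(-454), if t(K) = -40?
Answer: -43925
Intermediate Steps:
((156109 + t(103)) - 164128) - (-79)*(-454) = ((156109 - 40) - 164128) - (-79)*(-454) = (156069 - 164128) - 1*35866 = -8059 - 35866 = -43925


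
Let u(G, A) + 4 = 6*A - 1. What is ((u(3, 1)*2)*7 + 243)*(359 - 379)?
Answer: -5140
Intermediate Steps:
u(G, A) = -5 + 6*A (u(G, A) = -4 + (6*A - 1) = -4 + (-1 + 6*A) = -5 + 6*A)
((u(3, 1)*2)*7 + 243)*(359 - 379) = (((-5 + 6*1)*2)*7 + 243)*(359 - 379) = (((-5 + 6)*2)*7 + 243)*(-20) = ((1*2)*7 + 243)*(-20) = (2*7 + 243)*(-20) = (14 + 243)*(-20) = 257*(-20) = -5140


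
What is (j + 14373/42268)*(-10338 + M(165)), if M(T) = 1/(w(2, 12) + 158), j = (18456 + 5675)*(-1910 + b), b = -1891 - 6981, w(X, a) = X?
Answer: 18190414413215020557/6762880 ≈ 2.6897e+12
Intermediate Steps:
b = -8872
j = -260180442 (j = (18456 + 5675)*(-1910 - 8872) = 24131*(-10782) = -260180442)
M(T) = 1/160 (M(T) = 1/(2 + 158) = 1/160)
(j + 14373/42268)*(-10338 + M(165)) = (-260180442 + 14373/42268)*(-10338 + 1/160) = (-260180442 + 14373*(1/42268))*(-1654079/160) = (-260180442 + 14373/42268)*(-1654079/160) = -10997306908083/42268*(-1654079/160) = 18190414413215020557/6762880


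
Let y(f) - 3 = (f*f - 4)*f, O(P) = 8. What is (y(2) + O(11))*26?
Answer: 286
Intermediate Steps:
y(f) = 3 + f*(-4 + f²) (y(f) = 3 + (f*f - 4)*f = 3 + (f² - 4)*f = 3 + (-4 + f²)*f = 3 + f*(-4 + f²))
(y(2) + O(11))*26 = ((3 + 2³ - 4*2) + 8)*26 = ((3 + 8 - 8) + 8)*26 = (3 + 8)*26 = 11*26 = 286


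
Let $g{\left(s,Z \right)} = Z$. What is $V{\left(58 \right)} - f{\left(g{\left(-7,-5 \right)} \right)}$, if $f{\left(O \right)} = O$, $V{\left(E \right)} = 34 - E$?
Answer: $-19$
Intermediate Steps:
$V{\left(58 \right)} - f{\left(g{\left(-7,-5 \right)} \right)} = \left(34 - 58\right) - -5 = \left(34 - 58\right) + 5 = -24 + 5 = -19$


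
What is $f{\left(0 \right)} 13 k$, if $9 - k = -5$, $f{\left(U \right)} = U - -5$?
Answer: $910$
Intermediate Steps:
$f{\left(U \right)} = 5 + U$ ($f{\left(U \right)} = U + 5 = 5 + U$)
$k = 14$ ($k = 9 - -5 = 9 + 5 = 14$)
$f{\left(0 \right)} 13 k = \left(5 + 0\right) 13 \cdot 14 = 5 \cdot 13 \cdot 14 = 65 \cdot 14 = 910$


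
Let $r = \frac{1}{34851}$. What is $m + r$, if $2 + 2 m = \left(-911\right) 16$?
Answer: $- \frac{254028938}{34851} \approx -7289.0$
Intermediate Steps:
$m = -7289$ ($m = -1 + \frac{\left(-911\right) 16}{2} = -1 + \frac{1}{2} \left(-14576\right) = -1 - 7288 = -7289$)
$r = \frac{1}{34851} \approx 2.8694 \cdot 10^{-5}$
$m + r = -7289 + \frac{1}{34851} = - \frac{254028938}{34851}$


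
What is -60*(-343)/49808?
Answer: 5145/12452 ≈ 0.41319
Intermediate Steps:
-60*(-343)/49808 = 20580*(1/49808) = 5145/12452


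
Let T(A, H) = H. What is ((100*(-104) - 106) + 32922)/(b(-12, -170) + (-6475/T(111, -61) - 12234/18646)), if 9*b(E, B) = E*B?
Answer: 2390258709/35418619 ≈ 67.486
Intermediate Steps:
b(E, B) = B*E/9 (b(E, B) = (E*B)/9 = (B*E)/9 = B*E/9)
((100*(-104) - 106) + 32922)/(b(-12, -170) + (-6475/T(111, -61) - 12234/18646)) = ((100*(-104) - 106) + 32922)/((⅑)*(-170)*(-12) + (-6475/(-61) - 12234/18646)) = ((-10400 - 106) + 32922)/(680/3 + (-6475*(-1/61) - 12234*1/18646)) = (-10506 + 32922)/(680/3 + (6475/61 - 6117/9323)) = 22416/(680/3 + 59993288/568703) = 22416/(566697904/1706109) = 22416*(1706109/566697904) = 2390258709/35418619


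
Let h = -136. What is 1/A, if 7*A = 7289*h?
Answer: -7/991304 ≈ -7.0614e-6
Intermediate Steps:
A = -991304/7 (A = (7289*(-136))/7 = (⅐)*(-991304) = -991304/7 ≈ -1.4161e+5)
1/A = 1/(-991304/7) = -7/991304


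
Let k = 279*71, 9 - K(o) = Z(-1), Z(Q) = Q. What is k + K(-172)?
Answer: 19819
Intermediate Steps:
K(o) = 10 (K(o) = 9 - 1*(-1) = 9 + 1 = 10)
k = 19809
k + K(-172) = 19809 + 10 = 19819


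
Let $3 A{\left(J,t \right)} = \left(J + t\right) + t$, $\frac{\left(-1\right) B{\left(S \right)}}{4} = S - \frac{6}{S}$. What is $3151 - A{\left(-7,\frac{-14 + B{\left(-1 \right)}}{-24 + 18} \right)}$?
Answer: $\frac{28346}{9} \approx 3149.6$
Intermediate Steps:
$B{\left(S \right)} = - 4 S + \frac{24}{S}$ ($B{\left(S \right)} = - 4 \left(S - \frac{6}{S}\right) = - 4 S + \frac{24}{S}$)
$A{\left(J,t \right)} = \frac{J}{3} + \frac{2 t}{3}$ ($A{\left(J,t \right)} = \frac{\left(J + t\right) + t}{3} = \frac{J + 2 t}{3} = \frac{J}{3} + \frac{2 t}{3}$)
$3151 - A{\left(-7,\frac{-14 + B{\left(-1 \right)}}{-24 + 18} \right)} = 3151 - \left(\frac{1}{3} \left(-7\right) + \frac{2 \frac{-14 + \left(\left(-4\right) \left(-1\right) + \frac{24}{-1}\right)}{-24 + 18}}{3}\right) = 3151 - \left(- \frac{7}{3} + \frac{2 \frac{-14 + \left(4 + 24 \left(-1\right)\right)}{-6}}{3}\right) = 3151 - \left(- \frac{7}{3} + \frac{2 \left(-14 + \left(4 - 24\right)\right) \left(- \frac{1}{6}\right)}{3}\right) = 3151 - \left(- \frac{7}{3} + \frac{2 \left(-14 - 20\right) \left(- \frac{1}{6}\right)}{3}\right) = 3151 - \left(- \frac{7}{3} + \frac{2 \left(\left(-34\right) \left(- \frac{1}{6}\right)\right)}{3}\right) = 3151 - \left(- \frac{7}{3} + \frac{2}{3} \cdot \frac{17}{3}\right) = 3151 - \left(- \frac{7}{3} + \frac{34}{9}\right) = 3151 - \frac{13}{9} = \frac{28346}{9}$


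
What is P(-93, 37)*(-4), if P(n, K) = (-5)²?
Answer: -100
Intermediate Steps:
P(n, K) = 25
P(-93, 37)*(-4) = 25*(-4) = -100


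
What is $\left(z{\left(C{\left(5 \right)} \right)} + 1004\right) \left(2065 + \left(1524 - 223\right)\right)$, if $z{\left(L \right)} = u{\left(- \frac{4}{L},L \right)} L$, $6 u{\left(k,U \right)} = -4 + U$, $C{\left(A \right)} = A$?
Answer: $3382269$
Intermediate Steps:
$u{\left(k,U \right)} = - \frac{2}{3} + \frac{U}{6}$ ($u{\left(k,U \right)} = \frac{-4 + U}{6} = - \frac{2}{3} + \frac{U}{6}$)
$z{\left(L \right)} = L \left(- \frac{2}{3} + \frac{L}{6}\right)$ ($z{\left(L \right)} = \left(- \frac{2}{3} + \frac{L}{6}\right) L = L \left(- \frac{2}{3} + \frac{L}{6}\right)$)
$\left(z{\left(C{\left(5 \right)} \right)} + 1004\right) \left(2065 + \left(1524 - 223\right)\right) = \left(\frac{1}{6} \cdot 5 \left(-4 + 5\right) + 1004\right) \left(2065 + \left(1524 - 223\right)\right) = \left(\frac{1}{6} \cdot 5 \cdot 1 + 1004\right) \left(2065 + 1301\right) = \left(\frac{5}{6} + 1004\right) 3366 = \frac{6029}{6} \cdot 3366 = 3382269$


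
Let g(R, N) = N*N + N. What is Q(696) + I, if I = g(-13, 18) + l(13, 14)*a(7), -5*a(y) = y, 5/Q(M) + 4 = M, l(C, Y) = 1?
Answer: 1178501/3460 ≈ 340.61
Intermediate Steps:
Q(M) = 5/(-4 + M)
a(y) = -y/5
g(R, N) = N + N² (g(R, N) = N² + N = N + N²)
I = 1703/5 (I = 18*(1 + 18) + 1*(-⅕*7) = 18*19 + 1*(-7/5) = 342 - 7/5 = 1703/5 ≈ 340.60)
Q(696) + I = 5/(-4 + 696) + 1703/5 = 5/692 + 1703/5 = 1178501/3460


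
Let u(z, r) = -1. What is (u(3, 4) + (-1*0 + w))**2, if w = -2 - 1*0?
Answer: 9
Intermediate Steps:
w = -2 (w = -2 + 0 = -2)
(u(3, 4) + (-1*0 + w))**2 = (-1 + (-1*0 - 2))**2 = (-1 + (0 - 2))**2 = (-1 - 2)**2 = (-3)**2 = 9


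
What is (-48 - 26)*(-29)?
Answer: 2146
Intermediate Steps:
(-48 - 26)*(-29) = -74*(-29) = 2146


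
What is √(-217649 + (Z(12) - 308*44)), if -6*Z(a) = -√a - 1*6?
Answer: √(-2080800 + 3*√3)/3 ≈ 480.83*I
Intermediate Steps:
Z(a) = 1 + √a/6 (Z(a) = -(-√a - 1*6)/6 = -(-√a - 6)/6 = -(-6 - √a)/6 = 1 + √a/6)
√(-217649 + (Z(12) - 308*44)) = √(-217649 + ((1 + √12/6) - 308*44)) = √(-217649 + ((1 + (2*√3)/6) - 13552)) = √(-217649 + ((1 + √3/3) - 13552)) = √(-217649 + (-13551 + √3/3)) = √(-231200 + √3/3)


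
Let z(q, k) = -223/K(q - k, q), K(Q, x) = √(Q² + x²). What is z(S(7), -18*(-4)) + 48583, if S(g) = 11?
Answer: 48583 - 223*√3842/3842 ≈ 48579.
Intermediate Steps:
z(q, k) = -223/√(q² + (q - k)²) (z(q, k) = -223/√((q - k)² + q²) = -223/√(q² + (q - k)²))
z(S(7), -18*(-4)) + 48583 = -223/√(11² + (-18*(-4) - 1*11)²) + 48583 = -223/√(121 + (72 - 11)²) + 48583 = -223/√(121 + 61²) + 48583 = -223/√(121 + 3721) + 48583 = -223*√3842/3842 + 48583 = 48583 - 223*√3842/3842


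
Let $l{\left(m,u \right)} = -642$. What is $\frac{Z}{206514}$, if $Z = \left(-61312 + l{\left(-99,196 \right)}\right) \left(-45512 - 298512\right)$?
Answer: $\frac{10656831448}{103257} \approx 1.0321 \cdot 10^{5}$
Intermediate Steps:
$Z = 21313662896$ ($Z = \left(-61312 - 642\right) \left(-45512 - 298512\right) = - 61954 \left(-45512 - 298512\right) = \left(-61954\right) \left(-344024\right) = 21313662896$)
$\frac{Z}{206514} = \frac{21313662896}{206514} = 21313662896 \cdot \frac{1}{206514} = \frac{10656831448}{103257}$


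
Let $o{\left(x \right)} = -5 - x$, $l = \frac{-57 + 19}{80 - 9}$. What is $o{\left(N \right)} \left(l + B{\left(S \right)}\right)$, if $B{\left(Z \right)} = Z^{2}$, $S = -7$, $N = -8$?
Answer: $\frac{10323}{71} \approx 145.39$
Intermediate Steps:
$l = - \frac{38}{71} \approx -0.53521$
$o{\left(N \right)} \left(l + B{\left(S \right)}\right) = \left(-5 - -8\right) \left(- \frac{38}{71} + \left(-7\right)^{2}\right) = \left(-5 + 8\right) \left(- \frac{38}{71} + 49\right) = 3 \cdot \frac{3441}{71} = \frac{10323}{71}$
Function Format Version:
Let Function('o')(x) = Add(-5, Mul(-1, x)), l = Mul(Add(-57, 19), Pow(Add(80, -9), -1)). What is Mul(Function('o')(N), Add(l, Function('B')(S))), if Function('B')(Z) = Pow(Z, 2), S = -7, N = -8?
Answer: Rational(10323, 71) ≈ 145.39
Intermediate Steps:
l = Rational(-38, 71) (l = Mul(-38, Pow(71, -1)) = Mul(-38, Rational(1, 71)) = Rational(-38, 71) ≈ -0.53521)
Mul(Function('o')(N), Add(l, Function('B')(S))) = Mul(Add(-5, Mul(-1, -8)), Add(Rational(-38, 71), Pow(-7, 2))) = Mul(Add(-5, 8), Add(Rational(-38, 71), 49)) = Mul(3, Rational(3441, 71)) = Rational(10323, 71)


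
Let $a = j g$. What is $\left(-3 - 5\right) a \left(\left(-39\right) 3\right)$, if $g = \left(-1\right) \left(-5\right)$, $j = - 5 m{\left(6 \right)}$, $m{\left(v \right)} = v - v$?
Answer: $0$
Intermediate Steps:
$m{\left(v \right)} = 0$
$j = 0$ ($j = \left(-5\right) 0 = 0$)
$g = 5$
$a = 0$ ($a = 0 \cdot 5 = 0$)
$\left(-3 - 5\right) a \left(\left(-39\right) 3\right) = \left(-3 - 5\right) 0 \left(\left(-39\right) 3\right) = \left(-3 - 5\right) 0 \left(-117\right) = \left(-8\right) 0 \left(-117\right) = 0 \left(-117\right) = 0$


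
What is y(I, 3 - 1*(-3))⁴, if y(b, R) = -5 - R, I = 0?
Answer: 14641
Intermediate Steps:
y(I, 3 - 1*(-3))⁴ = (-5 - (3 - 1*(-3)))⁴ = (-5 - (3 + 3))⁴ = (-5 - 1*6)⁴ = (-5 - 6)⁴ = (-11)⁴ = 14641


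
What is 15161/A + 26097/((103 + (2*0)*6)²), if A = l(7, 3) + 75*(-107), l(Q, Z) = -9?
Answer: 473983/827502 ≈ 0.57279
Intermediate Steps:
A = -8034 (A = -9 + 75*(-107) = -9 - 8025 = -8034)
15161/A + 26097/((103 + (2*0)*6)²) = 15161/(-8034) + 26097/((103 + (2*0)*6)²) = 15161*(-1/8034) + 26097/((103 + 0*6)²) = -15161/8034 + 26097/((103 + 0)²) = -15161/8034 + 26097/(103²) = -15161/8034 + 26097/10609 = 473983/827502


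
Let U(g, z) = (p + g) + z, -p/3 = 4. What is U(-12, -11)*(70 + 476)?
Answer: -19110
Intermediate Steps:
p = -12 (p = -3*4 = -12)
U(g, z) = -12 + g + z (U(g, z) = (-12 + g) + z = -12 + g + z)
U(-12, -11)*(70 + 476) = (-12 - 12 - 11)*(70 + 476) = -35*546 = -19110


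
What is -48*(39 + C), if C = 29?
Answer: -3264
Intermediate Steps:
-48*(39 + C) = -48*(39 + 29) = -48*68 = -3264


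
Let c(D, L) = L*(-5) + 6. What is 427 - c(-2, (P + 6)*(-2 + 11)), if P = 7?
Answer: 1006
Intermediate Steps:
c(D, L) = 6 - 5*L (c(D, L) = -5*L + 6 = 6 - 5*L)
427 - c(-2, (P + 6)*(-2 + 11)) = 427 - (6 - 5*(7 + 6)*(-2 + 11)) = 427 - (6 - 65*9) = 427 - (6 - 5*117) = 427 - (6 - 585) = 427 - 1*(-579) = 427 + 579 = 1006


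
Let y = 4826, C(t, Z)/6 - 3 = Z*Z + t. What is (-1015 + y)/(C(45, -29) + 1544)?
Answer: 3811/6878 ≈ 0.55409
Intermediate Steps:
C(t, Z) = 18 + 6*t + 6*Z² (C(t, Z) = 18 + 6*(Z*Z + t) = 18 + 6*(Z² + t) = 18 + 6*(t + Z²) = 18 + (6*t + 6*Z²) = 18 + 6*t + 6*Z²)
(-1015 + y)/(C(45, -29) + 1544) = (-1015 + 4826)/((18 + 6*45 + 6*(-29)²) + 1544) = 3811/((18 + 270 + 6*841) + 1544) = 3811/((18 + 270 + 5046) + 1544) = 3811/(5334 + 1544) = 3811/6878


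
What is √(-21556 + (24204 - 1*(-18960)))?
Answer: 2*√5402 ≈ 147.00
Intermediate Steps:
√(-21556 + (24204 - 1*(-18960))) = √(-21556 + (24204 + 18960)) = √(-21556 + 43164) = √21608 = 2*√5402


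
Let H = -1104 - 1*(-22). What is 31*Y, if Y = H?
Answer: -33542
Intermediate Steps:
H = -1082 (H = -1104 + 22 = -1082)
Y = -1082
31*Y = 31*(-1082) = -33542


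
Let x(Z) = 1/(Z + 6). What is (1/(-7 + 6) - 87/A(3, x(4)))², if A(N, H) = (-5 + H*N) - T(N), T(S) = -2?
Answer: 78961/81 ≈ 974.83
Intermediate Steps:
x(Z) = 1/(6 + Z)
A(N, H) = -3 + H*N (A(N, H) = (-5 + H*N) - 1*(-2) = (-5 + H*N) + 2 = -3 + H*N)
(1/(-7 + 6) - 87/A(3, x(4)))² = (1/(-7 + 6) - 87/(-3 + 3/(6 + 4)))² = (1/(-1) - 87/(-3 + 3/10))² = (-1 - 87/(-3 + (⅒)*3))² = (-1 - 87/(-3 + 3/10))² = (-1 - 87/(-27/10))² = (-1 - 87*(-10/27))² = (-1 + 290/9)² = (281/9)² = 78961/81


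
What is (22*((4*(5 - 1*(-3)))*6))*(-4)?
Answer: -16896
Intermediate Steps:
(22*((4*(5 - 1*(-3)))*6))*(-4) = (22*((4*(5 + 3))*6))*(-4) = (22*((4*8)*6))*(-4) = (22*(32*6))*(-4) = (22*192)*(-4) = 4224*(-4) = -16896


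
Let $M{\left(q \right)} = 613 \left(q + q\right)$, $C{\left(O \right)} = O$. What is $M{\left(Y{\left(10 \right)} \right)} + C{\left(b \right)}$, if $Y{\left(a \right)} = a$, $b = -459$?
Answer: $11801$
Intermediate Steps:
$M{\left(q \right)} = 1226 q$ ($M{\left(q \right)} = 613 \cdot 2 q = 1226 q$)
$M{\left(Y{\left(10 \right)} \right)} + C{\left(b \right)} = 1226 \cdot 10 - 459 = 12260 - 459 = 11801$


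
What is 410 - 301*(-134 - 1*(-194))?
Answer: -17650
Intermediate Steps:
410 - 301*(-134 - 1*(-194)) = 410 - 301*(-134 + 194) = 410 - 301*60 = 410 - 18060 = -17650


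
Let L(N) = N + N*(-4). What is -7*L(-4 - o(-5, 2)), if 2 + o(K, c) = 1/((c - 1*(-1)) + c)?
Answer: -231/5 ≈ -46.200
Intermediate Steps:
o(K, c) = -2 + 1/(1 + 2*c) (o(K, c) = -2 + 1/((c - 1*(-1)) + c) = -2 + 1/((c + 1) + c) = -2 + 1/((1 + c) + c) = -2 + 1/(1 + 2*c))
L(N) = -3*N (L(N) = N - 4*N = -3*N)
-7*L(-4 - o(-5, 2)) = -(-21)*(-4 - (-1 - 4*2)/(1 + 2*2)) = -(-21)*(-4 - (-1 - 8)/(1 + 4)) = -(-21)*(-4 - (-9)/5) = -(-21)*(-4 - 1*(-9/5)) = -(-21)*(-4 + 9/5) = -(-21)*(-11)/5 = -7*33/5 = -231/5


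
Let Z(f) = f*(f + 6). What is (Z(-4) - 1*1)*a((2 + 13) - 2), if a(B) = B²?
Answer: -1521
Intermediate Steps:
Z(f) = f*(6 + f)
(Z(-4) - 1*1)*a((2 + 13) - 2) = (-4*(6 - 4) - 1*1)*((2 + 13) - 2)² = (-4*2 - 1)*(15 - 2)² = (-8 - 1)*13² = -9*169 = -1521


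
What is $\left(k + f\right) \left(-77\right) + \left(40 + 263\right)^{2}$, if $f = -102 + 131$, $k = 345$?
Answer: $63011$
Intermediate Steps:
$f = 29$
$\left(k + f\right) \left(-77\right) + \left(40 + 263\right)^{2} = \left(345 + 29\right) \left(-77\right) + \left(40 + 263\right)^{2} = 374 \left(-77\right) + 303^{2} = -28798 + 91809 = 63011$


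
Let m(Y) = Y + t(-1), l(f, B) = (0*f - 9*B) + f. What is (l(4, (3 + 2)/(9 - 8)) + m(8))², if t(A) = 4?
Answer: 841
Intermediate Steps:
l(f, B) = f - 9*B (l(f, B) = (0 - 9*B) + f = -9*B + f = f - 9*B)
m(Y) = 4 + Y (m(Y) = Y + 4 = 4 + Y)
(l(4, (3 + 2)/(9 - 8)) + m(8))² = ((4 - 9*(3 + 2)/(9 - 8)) + (4 + 8))² = ((4 - 45/1) + 12)² = ((4 - 45) + 12)² = (-41 + 12)² = (-29)² = 841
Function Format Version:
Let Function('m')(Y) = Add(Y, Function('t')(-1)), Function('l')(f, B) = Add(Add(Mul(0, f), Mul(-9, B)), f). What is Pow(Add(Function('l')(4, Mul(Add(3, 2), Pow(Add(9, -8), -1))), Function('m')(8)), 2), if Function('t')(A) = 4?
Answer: 841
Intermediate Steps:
Function('l')(f, B) = Add(f, Mul(-9, B)) (Function('l')(f, B) = Add(Add(0, Mul(-9, B)), f) = Add(Mul(-9, B), f) = Add(f, Mul(-9, B)))
Function('m')(Y) = Add(4, Y) (Function('m')(Y) = Add(Y, 4) = Add(4, Y))
Pow(Add(Function('l')(4, Mul(Add(3, 2), Pow(Add(9, -8), -1))), Function('m')(8)), 2) = Pow(Add(Add(4, Mul(-9, Mul(Add(3, 2), Pow(Add(9, -8), -1)))), Add(4, 8)), 2) = Pow(Add(Add(4, Mul(-9, Mul(5, Pow(1, -1)))), 12), 2) = Pow(Add(Add(4, Mul(-9, Mul(5, 1))), 12), 2) = Pow(Add(Add(4, Mul(-9, 5)), 12), 2) = Pow(Add(Add(4, -45), 12), 2) = Pow(Add(-41, 12), 2) = Pow(-29, 2) = 841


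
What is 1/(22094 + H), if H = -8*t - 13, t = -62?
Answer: 1/22577 ≈ 4.4293e-5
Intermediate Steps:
H = 483 (H = -8*(-62) - 13 = 496 - 13 = 483)
1/(22094 + H) = 1/(22094 + 483) = 1/22577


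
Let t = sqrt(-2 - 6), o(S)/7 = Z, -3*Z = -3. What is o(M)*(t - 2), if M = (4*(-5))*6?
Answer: -14 + 14*I*sqrt(2) ≈ -14.0 + 19.799*I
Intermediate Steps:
Z = 1 (Z = -1/3*(-3) = 1)
M = -120 (M = -20*6 = -120)
o(S) = 7 (o(S) = 7*1 = 7)
t = 2*I*sqrt(2) (t = sqrt(-8) = 2*I*sqrt(2) ≈ 2.8284*I)
o(M)*(t - 2) = 7*(2*I*sqrt(2) - 2) = 7*(-2 + 2*I*sqrt(2)) = -14 + 14*I*sqrt(2)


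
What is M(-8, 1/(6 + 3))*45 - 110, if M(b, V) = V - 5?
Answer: -330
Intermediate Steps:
M(b, V) = -5 + V
M(-8, 1/(6 + 3))*45 - 110 = (-5 + 1/(6 + 3))*45 - 110 = (-5 + 1/9)*45 - 110 = (-5 + ⅑)*45 - 110 = -44/9*45 - 110 = -220 - 110 = -330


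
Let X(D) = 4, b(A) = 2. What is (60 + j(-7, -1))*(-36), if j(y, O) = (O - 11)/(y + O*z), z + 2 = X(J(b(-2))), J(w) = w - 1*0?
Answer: -2208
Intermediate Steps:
J(w) = w (J(w) = w + 0 = w)
z = 2 (z = -2 + 4 = 2)
j(y, O) = (-11 + O)/(y + 2*O) (j(y, O) = (O - 11)/(y + O*2) = (-11 + O)/(y + 2*O))
(60 + j(-7, -1))*(-36) = (60 + (-11 - 1)/(-7 + 2*(-1)))*(-36) = (60 - 12/(-7 - 2))*(-36) = (60 - 12/(-9))*(-36) = (60 - ⅑*(-12))*(-36) = (60 + 4/3)*(-36) = (184/3)*(-36) = -2208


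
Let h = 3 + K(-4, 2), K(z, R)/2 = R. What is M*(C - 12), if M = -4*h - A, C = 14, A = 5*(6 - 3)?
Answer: -86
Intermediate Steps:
K(z, R) = 2*R
A = 15 (A = 5*3 = 15)
h = 7 (h = 3 + 2*2 = 3 + 4 = 7)
M = -43 (M = -4*7 - 1*15 = -28 - 15 = -43)
M*(C - 12) = -43*(14 - 12) = -43*2 = -86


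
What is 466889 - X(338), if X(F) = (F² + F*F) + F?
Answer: 238063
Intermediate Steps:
X(F) = F + 2*F² (X(F) = (F² + F²) + F = 2*F² + F = F + 2*F²)
466889 - X(338) = 466889 - 338*(1 + 2*338) = 466889 - 338*(1 + 676) = 466889 - 338*677 = 466889 - 1*228826 = 466889 - 228826 = 238063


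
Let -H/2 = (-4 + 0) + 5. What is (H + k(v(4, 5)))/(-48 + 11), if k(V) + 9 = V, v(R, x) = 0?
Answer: 11/37 ≈ 0.29730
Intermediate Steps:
H = -2 (H = -2*((-4 + 0) + 5) = -2*(-4 + 5) = -2*1 = -2)
k(V) = -9 + V
(H + k(v(4, 5)))/(-48 + 11) = (-2 + (-9 + 0))/(-48 + 11) = (-2 - 9)/(-37) = -11*(-1/37) = 11/37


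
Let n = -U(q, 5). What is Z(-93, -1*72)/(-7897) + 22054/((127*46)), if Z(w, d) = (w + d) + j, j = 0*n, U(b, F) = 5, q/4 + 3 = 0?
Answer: 87562184/23067137 ≈ 3.7960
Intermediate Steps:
q = -12 (q = -12 + 4*0 = -12 + 0 = -12)
n = -5 (n = -1*5 = -5)
j = 0 (j = 0*(-5) = 0)
Z(w, d) = d + w (Z(w, d) = (w + d) + 0 = (d + w) + 0 = d + w)
Z(-93, -1*72)/(-7897) + 22054/((127*46)) = (-1*72 - 93)/(-7897) + 22054/((127*46)) = (-72 - 93)*(-1/7897) + 22054/5842 = -165*(-1/7897) + 22054*(1/5842) = 165/7897 + 11027/2921 = 87562184/23067137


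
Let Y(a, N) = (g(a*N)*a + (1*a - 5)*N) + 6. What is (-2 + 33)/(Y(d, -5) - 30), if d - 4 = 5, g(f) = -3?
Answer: -31/71 ≈ -0.43662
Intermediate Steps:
d = 9 (d = 4 + 5 = 9)
Y(a, N) = 6 - 3*a + N*(-5 + a) (Y(a, N) = (-3*a + (1*a - 5)*N) + 6 = (-3*a + (a - 5)*N) + 6 = (-3*a + (-5 + a)*N) + 6 = (-3*a + N*(-5 + a)) + 6 = 6 - 3*a + N*(-5 + a))
(-2 + 33)/(Y(d, -5) - 30) = (-2 + 33)/((6 - 5*(-5) - 3*9 - 5*9) - 30) = 31/((6 + 25 - 27 - 45) - 30) = 31/(-41 - 30) = 31/(-71) = -1/71*31 = -31/71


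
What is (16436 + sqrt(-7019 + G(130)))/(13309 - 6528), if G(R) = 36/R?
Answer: 16436/6781 + I*sqrt(29654105)/440765 ≈ 2.4238 + 0.012355*I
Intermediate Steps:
(16436 + sqrt(-7019 + G(130)))/(13309 - 6528) = (16436 + sqrt(-7019 + 36/130))/(13309 - 6528) = (16436 + sqrt(-7019 + 36*(1/130)))/6781 = (16436 + sqrt(-7019 + 18/65))*(1/6781) = (16436 + sqrt(-456217/65))*(1/6781) = (16436 + I*sqrt(29654105)/65)*(1/6781) = 16436/6781 + I*sqrt(29654105)/440765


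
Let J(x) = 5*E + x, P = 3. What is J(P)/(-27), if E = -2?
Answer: 7/27 ≈ 0.25926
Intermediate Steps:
J(x) = -10 + x (J(x) = 5*(-2) + x = -10 + x)
J(P)/(-27) = (-10 + 3)/(-27) = -7*(-1/27) = 7/27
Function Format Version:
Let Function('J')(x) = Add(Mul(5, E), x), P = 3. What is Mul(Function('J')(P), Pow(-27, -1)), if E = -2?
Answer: Rational(7, 27) ≈ 0.25926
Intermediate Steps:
Function('J')(x) = Add(-10, x) (Function('J')(x) = Add(Mul(5, -2), x) = Add(-10, x))
Mul(Function('J')(P), Pow(-27, -1)) = Mul(Add(-10, 3), Pow(-27, -1)) = Mul(-7, Rational(-1, 27)) = Rational(7, 27)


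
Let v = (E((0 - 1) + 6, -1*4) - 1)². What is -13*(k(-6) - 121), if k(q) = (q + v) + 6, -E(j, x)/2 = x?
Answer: 936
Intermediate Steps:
E(j, x) = -2*x
v = 49 (v = (-(-2)*4 - 1)² = (-2*(-4) - 1)² = (8 - 1)² = 7² = 49)
k(q) = 55 + q (k(q) = (q + 49) + 6 = (49 + q) + 6 = 55 + q)
-13*(k(-6) - 121) = -13*((55 - 6) - 121) = -13*(49 - 121) = -13*(-72) = 936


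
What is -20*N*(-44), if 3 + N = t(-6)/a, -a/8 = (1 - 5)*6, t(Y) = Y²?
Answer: -2475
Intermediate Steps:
a = 192 (a = -8*(1 - 5)*6 = -(-32)*6 = -8*(-24) = 192)
N = -45/16 (N = -3 + (-6)²/192 = -3 + 36*(1/192) = -3 + 3/16 = -45/16 ≈ -2.8125)
-20*N*(-44) = -20*(-45/16)*(-44) = (225/4)*(-44) = -2475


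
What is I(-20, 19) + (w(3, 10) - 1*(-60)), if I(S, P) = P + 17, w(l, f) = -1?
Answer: 95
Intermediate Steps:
I(S, P) = 17 + P
I(-20, 19) + (w(3, 10) - 1*(-60)) = (17 + 19) + (-1 - 1*(-60)) = 36 + (-1 + 60) = 36 + 59 = 95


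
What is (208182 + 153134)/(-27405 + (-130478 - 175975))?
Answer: -180658/166929 ≈ -1.0822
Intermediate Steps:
(208182 + 153134)/(-27405 + (-130478 - 175975)) = 361316/(-27405 - 306453) = 361316/(-333858) = 361316*(-1/333858) = -180658/166929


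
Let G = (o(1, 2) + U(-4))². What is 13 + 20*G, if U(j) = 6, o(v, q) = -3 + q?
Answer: 513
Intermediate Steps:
G = 25 (G = ((-3 + 2) + 6)² = (-1 + 6)² = 5² = 25)
13 + 20*G = 13 + 20*25 = 13 + 500 = 513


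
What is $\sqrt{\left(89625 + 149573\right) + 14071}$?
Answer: $3 \sqrt{28141} \approx 503.26$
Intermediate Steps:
$\sqrt{\left(89625 + 149573\right) + 14071} = \sqrt{239198 + 14071} = \sqrt{253269} = 3 \sqrt{28141}$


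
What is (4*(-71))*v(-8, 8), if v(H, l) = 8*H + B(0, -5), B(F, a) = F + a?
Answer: 19596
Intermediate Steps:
v(H, l) = -5 + 8*H (v(H, l) = 8*H + (0 - 5) = 8*H - 5 = -5 + 8*H)
(4*(-71))*v(-8, 8) = (4*(-71))*(-5 + 8*(-8)) = -284*(-5 - 64) = -284*(-69) = 19596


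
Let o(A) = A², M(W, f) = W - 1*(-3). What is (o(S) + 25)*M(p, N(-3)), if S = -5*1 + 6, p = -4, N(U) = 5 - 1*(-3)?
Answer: -26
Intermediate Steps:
N(U) = 8 (N(U) = 5 + 3 = 8)
S = 1 (S = -5 + 6 = 1)
M(W, f) = 3 + W (M(W, f) = W + 3 = 3 + W)
(o(S) + 25)*M(p, N(-3)) = (1² + 25)*(3 - 4) = (1 + 25)*(-1) = 26*(-1) = -26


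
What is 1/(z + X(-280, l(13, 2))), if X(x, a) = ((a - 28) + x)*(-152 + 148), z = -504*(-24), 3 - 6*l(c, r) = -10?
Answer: 3/39958 ≈ 7.5079e-5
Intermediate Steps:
l(c, r) = 13/6 (l(c, r) = 1/2 - 1/6*(-10) = 1/2 + 5/3 = 13/6)
z = 12096
X(x, a) = 112 - 4*a - 4*x (X(x, a) = ((-28 + a) + x)*(-4) = (-28 + a + x)*(-4) = 112 - 4*a - 4*x)
1/(z + X(-280, l(13, 2))) = 1/(12096 + (112 - 4*13/6 - 4*(-280))) = 1/(12096 + (112 - 26/3 + 1120)) = 1/(12096 + 3670/3) = 1/(39958/3) = 3/39958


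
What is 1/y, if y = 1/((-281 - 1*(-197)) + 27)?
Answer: -57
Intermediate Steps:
y = -1/57 (y = 1/((-281 + 197) + 27) = 1/(-84 + 27) = 1/(-57) = -1/57 ≈ -0.017544)
1/y = 1/(-1/57) = -57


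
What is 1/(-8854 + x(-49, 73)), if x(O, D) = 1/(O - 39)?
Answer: -88/779153 ≈ -0.00011294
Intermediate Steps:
x(O, D) = 1/(-39 + O)
1/(-8854 + x(-49, 73)) = 1/(-8854 + 1/(-39 - 49)) = 1/(-8854 + 1/(-88)) = 1/(-8854 - 1/88) = 1/(-779153/88) = -88/779153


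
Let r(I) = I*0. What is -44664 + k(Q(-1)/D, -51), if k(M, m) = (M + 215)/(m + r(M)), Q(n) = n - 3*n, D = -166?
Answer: -63026852/1411 ≈ -44668.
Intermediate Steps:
r(I) = 0
Q(n) = -2*n
k(M, m) = (215 + M)/m (k(M, m) = (M + 215)/(m + 0) = (215 + M)/m)
-44664 + k(Q(-1)/D, -51) = -44664 + (215 - 2*(-1)/(-166))/(-51) = -44664 - (215 + 2*(-1/166))/51 = -44664 - (215 - 1/83)/51 = -44664 - 1/51*17844/83 = -44664 - 5948/1411 = -63026852/1411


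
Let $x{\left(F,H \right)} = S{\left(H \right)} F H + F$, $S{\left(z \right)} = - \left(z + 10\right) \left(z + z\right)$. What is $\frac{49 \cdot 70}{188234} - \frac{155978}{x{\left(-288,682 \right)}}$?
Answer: $\frac{158968619549687}{8724396730889520} \approx 0.018221$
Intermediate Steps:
$S{\left(z \right)} = - 2 z \left(10 + z\right)$ ($S{\left(z \right)} = - \left(10 + z\right) 2 z = - 2 z \left(10 + z\right)$)
$x{\left(F,H \right)} = F - 2 F H^{2} \left(10 + H\right)$ ($x{\left(F,H \right)} = - 2 H \left(10 + H\right) F H + F = - 2 F H \left(10 + H\right) H + F = - 2 F H^{2} \left(10 + H\right) + F = F - 2 F H^{2} \left(10 + H\right)$)
$\frac{49 \cdot 70}{188234} - \frac{155978}{x{\left(-288,682 \right)}} = \frac{49 \cdot 70}{188234} - \frac{155978}{\left(-1\right) \left(-288\right) \left(-1 + 2 \cdot 682^{2} \left(10 + 682\right)\right)} = 3430 \cdot \frac{1}{188234} - \frac{155978}{\left(-1\right) \left(-288\right) \left(-1 + 2 \cdot 465124 \cdot 692\right)} = \frac{1715}{94117} - \frac{155978}{\left(-1\right) \left(-288\right) \left(-1 + 643731616\right)} = \frac{1715}{94117} - \frac{155978}{\left(-1\right) \left(-288\right) 643731615} = \frac{1715}{94117} - \frac{155978}{185394705120} = \frac{1715}{94117} - \frac{77989}{92697352560} = \frac{158968619549687}{8724396730889520}$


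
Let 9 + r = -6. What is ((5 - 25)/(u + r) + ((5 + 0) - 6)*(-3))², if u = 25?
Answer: 1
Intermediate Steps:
r = -15 (r = -9 - 6 = -15)
((5 - 25)/(u + r) + ((5 + 0) - 6)*(-3))² = ((5 - 25)/(25 - 15) + ((5 + 0) - 6)*(-3))² = (-20/10 + (5 - 6)*(-3))² = (-20*⅒ - 1*(-3))² = (-2 + 3)² = 1² = 1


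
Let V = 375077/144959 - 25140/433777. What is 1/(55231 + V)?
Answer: 62879880143/3473077715684602 ≈ 1.8105e-5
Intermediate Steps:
V = 159055506569/62879880143 (V = 375077*(1/144959) - 25140*1/433777 = 375077/144959 - 25140/433777 = 159055506569/62879880143 ≈ 2.5295)
1/(55231 + V) = 1/(55231 + 159055506569/62879880143) = 1/(3473077715684602/62879880143) = 62879880143/3473077715684602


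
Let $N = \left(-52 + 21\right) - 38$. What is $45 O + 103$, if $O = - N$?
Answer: $3208$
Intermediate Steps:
$N = -69$ ($N = -31 - 38 = -69$)
$O = 69$ ($O = \left(-1\right) \left(-69\right) = 69$)
$45 O + 103 = 45 \cdot 69 + 103 = 3105 + 103 = 3208$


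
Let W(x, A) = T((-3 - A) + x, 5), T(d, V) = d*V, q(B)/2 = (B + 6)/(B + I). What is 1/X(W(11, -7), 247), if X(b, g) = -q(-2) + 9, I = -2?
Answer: 1/11 ≈ 0.090909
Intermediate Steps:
q(B) = 2*(6 + B)/(-2 + B) (q(B) = 2*((B + 6)/(B - 2)) = 2*((6 + B)/(-2 + B)) = 2*(6 + B)/(-2 + B))
T(d, V) = V*d
W(x, A) = -15 - 5*A + 5*x (W(x, A) = 5*((-3 - A) + x) = 5*(-3 + x - A) = -15 - 5*A + 5*x)
X(b, g) = 11 (X(b, g) = -2*(6 - 2)/(-2 - 2) + 9 = -2*4/(-4) + 9 = -2*(-1)*4/4 + 9 = -1*(-2) + 9 = 2 + 9 = 11)
1/X(W(11, -7), 247) = 1/11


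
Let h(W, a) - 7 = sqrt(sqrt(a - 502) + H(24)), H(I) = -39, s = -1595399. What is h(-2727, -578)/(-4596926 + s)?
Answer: -7/6192325 - sqrt(-39 + 6*I*sqrt(30))/6192325 ≈ -1.526e-6 - 1.0833e-6*I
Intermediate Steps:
h(W, a) = 7 + sqrt(-39 + sqrt(-502 + a)) (h(W, a) = 7 + sqrt(sqrt(a - 502) - 39) = 7 + sqrt(sqrt(-502 + a) - 39) = 7 + sqrt(-39 + sqrt(-502 + a)))
h(-2727, -578)/(-4596926 + s) = (7 + sqrt(-39 + sqrt(-502 - 578)))/(-4596926 - 1595399) = (7 + sqrt(-39 + sqrt(-1080)))/(-6192325) = (7 + sqrt(-39 + 6*I*sqrt(30)))*(-1/6192325) = -7/6192325 - sqrt(-39 + 6*I*sqrt(30))/6192325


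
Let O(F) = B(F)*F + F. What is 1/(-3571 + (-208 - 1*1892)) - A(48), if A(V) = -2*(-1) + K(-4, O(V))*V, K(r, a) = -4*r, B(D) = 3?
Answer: -4366671/5671 ≈ -770.00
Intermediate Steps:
O(F) = 4*F (O(F) = 3*F + F = 4*F)
A(V) = 2 + 16*V (A(V) = -2*(-1) + (-4*(-4))*V = 2 + 16*V)
1/(-3571 + (-208 - 1*1892)) - A(48) = 1/(-3571 + (-208 - 1*1892)) - (2 + 16*48) = 1/(-3571 + (-208 - 1892)) - (2 + 768) = 1/(-3571 - 2100) - 1*770 = 1/(-5671) - 770 = -1/5671 - 770 = -4366671/5671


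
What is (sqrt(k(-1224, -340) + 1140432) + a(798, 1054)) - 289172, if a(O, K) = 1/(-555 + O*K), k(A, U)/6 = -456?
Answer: -243059765363/840537 + 4*sqrt(71106) ≈ -2.8811e+5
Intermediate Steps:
k(A, U) = -2736 (k(A, U) = 6*(-456) = -2736)
a(O, K) = 1/(-555 + K*O)
(sqrt(k(-1224, -340) + 1140432) + a(798, 1054)) - 289172 = (sqrt(-2736 + 1140432) + 1/(-555 + 1054*798)) - 289172 = (sqrt(1137696) + 1/(-555 + 841092)) - 289172 = (4*sqrt(71106) + 1/840537) - 289172 = (1/840537 + 4*sqrt(71106)) - 289172 = -243059765363/840537 + 4*sqrt(71106)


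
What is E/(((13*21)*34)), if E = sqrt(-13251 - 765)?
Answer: 4*I*sqrt(219)/4641 ≈ 0.012755*I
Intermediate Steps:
E = 8*I*sqrt(219) (E = sqrt(-14016) = 8*I*sqrt(219) ≈ 118.39*I)
E/(((13*21)*34)) = (8*I*sqrt(219))/(((13*21)*34)) = (8*I*sqrt(219))/((273*34)) = (8*I*sqrt(219))/9282 = (8*I*sqrt(219))*(1/9282) = 4*I*sqrt(219)/4641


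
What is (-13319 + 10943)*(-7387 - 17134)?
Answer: 58261896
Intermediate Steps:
(-13319 + 10943)*(-7387 - 17134) = -2376*(-24521) = 58261896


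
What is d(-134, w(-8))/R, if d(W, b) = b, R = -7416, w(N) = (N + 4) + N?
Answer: 1/618 ≈ 0.0016181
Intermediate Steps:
w(N) = 4 + 2*N (w(N) = (4 + N) + N = 4 + 2*N)
d(-134, w(-8))/R = (4 + 2*(-8))/(-7416) = (4 - 16)*(-1/7416) = -12*(-1/7416) = 1/618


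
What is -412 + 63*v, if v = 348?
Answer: 21512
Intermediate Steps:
-412 + 63*v = -412 + 63*348 = -412 + 21924 = 21512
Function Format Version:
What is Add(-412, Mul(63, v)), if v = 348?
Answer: 21512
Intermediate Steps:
Add(-412, Mul(63, v)) = Add(-412, Mul(63, 348)) = Add(-412, 21924) = 21512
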